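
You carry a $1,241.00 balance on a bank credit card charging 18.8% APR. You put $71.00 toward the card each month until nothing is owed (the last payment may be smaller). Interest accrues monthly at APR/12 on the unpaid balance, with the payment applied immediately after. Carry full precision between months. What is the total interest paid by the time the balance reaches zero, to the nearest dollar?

$221

Monthly rate r = 18.8%/12 = 1.56667% = 0.0156667.
Payoff takes n = ⌈−ln(1 − rB₀/P)/ln(1+r)⌉ = ⌈20.584⌉ = 21 payments; the last is $41.58.
Total paid = 20·$71.00 + $41.58 = $1,461.58.
Total interest = total paid − principal = $1,461.58 − $1,241.00 = $220.58.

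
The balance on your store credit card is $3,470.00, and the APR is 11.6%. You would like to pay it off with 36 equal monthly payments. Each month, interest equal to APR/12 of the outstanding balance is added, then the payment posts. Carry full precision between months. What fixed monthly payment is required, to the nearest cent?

Monthly rate r = 11.6%/12 = 0.966667% = 0.00966667.
Level-payment amortization: P = B₀·r / (1 − (1+r)^(−n)) = 3470.00·0.00966667 / (1 − 1.00967^(−36)).
Denominator 1 − (1+r)^(−36) = 0.292720078.
P = 33.5433 / 0.292720078 ≈ 114.59.

$114.59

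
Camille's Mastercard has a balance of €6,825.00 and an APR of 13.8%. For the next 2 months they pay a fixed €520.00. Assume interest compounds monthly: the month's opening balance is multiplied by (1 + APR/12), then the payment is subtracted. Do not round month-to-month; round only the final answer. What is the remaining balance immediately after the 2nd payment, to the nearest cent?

Monthly rate r = 13.8%/12 = 1.15% = 0.0115.
Each month: B ← B·(1+r) − €520.00.
Month 1: interest €78.49; balance after payment €6,383.49.
Month 2: interest €73.41; balance after payment €5,936.90.

€5,936.90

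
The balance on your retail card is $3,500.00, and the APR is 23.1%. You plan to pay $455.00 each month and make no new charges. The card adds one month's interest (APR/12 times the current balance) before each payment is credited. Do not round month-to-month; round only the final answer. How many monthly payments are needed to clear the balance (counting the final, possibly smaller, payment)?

Monthly rate r = 23.1%/12 = 1.925% = 0.01925.
Recurrence: B ← B·(1+r) − $455.00.
Month 1: interest $67.38; balance after payment $3,112.38.
Month 2: interest $59.91; balance after payment $2,717.29.
Closed form: n = −ln(1 − rB₀/P)/ln(1+r) = −ln(0.85192)/ln(1.01925) ≈ 8.405, so the balance reaches zero during payment 9.

9 months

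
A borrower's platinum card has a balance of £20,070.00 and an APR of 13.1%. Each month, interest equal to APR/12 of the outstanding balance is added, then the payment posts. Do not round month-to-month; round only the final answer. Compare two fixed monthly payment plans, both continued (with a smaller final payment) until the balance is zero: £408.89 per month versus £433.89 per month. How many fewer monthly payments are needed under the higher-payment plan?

6 fewer payments

Monthly rate r = 13.1%/12 = 1.09167% = 0.0109167.
At £408.89/mo: n = ⌈−ln(1 − rB₀/P)/ln(1+r)⌉ = 71 payments (last £282.51); total interest = total paid − £20,070.00 = £8,834.81.
At £433.89/mo: 65 payments (last £329.64); total interest £8,028.60.
Payments saved = 71 − 65 = 6.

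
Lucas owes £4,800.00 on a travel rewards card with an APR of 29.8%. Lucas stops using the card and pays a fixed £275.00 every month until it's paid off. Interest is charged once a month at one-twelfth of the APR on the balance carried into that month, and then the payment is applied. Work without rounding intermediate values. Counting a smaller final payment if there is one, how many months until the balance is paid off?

Monthly rate r = 29.8%/12 = 2.48333% = 0.0248333.
Recurrence: B ← B·(1+r) − £275.00.
Month 1: interest £119.20; balance after payment £4,644.20.
Month 2: interest £115.33; balance after payment £4,484.53.
Closed form: n = −ln(1 − rB₀/P)/ln(1+r) = −ln(0.56655)/ln(1.02483) ≈ 23.163, so the balance reaches zero during payment 24.

24 months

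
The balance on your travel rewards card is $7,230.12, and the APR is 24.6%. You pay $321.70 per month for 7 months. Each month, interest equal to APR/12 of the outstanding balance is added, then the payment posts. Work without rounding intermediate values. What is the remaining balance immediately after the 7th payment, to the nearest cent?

$5,938.45

Monthly rate r = 24.6%/12 = 2.05% = 0.0205.
Each month: B ← B·(1+r) − $321.70.
Month 1: interest $148.22; balance after payment $7,056.64.
Month 2: interest $144.66; balance after payment $6,879.60.
Month 3: interest $141.03; balance after payment $6,698.93.
Month 4: interest $137.33; balance after payment $6,514.56.
Month 5: interest $133.55; balance after payment $6,326.41.
Month 6: interest $129.69; balance after payment $6,134.40.
Month 7: interest $125.76; balance after payment $5,938.45.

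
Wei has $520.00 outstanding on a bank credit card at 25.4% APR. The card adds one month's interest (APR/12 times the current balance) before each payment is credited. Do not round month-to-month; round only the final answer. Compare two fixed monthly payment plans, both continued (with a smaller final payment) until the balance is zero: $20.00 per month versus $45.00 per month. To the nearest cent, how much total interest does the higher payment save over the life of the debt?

$160.45

Monthly rate r = 25.4%/12 = 2.11667% = 0.0211667.
At $20.00/mo: n = ⌈−ln(1 − rB₀/P)/ln(1+r)⌉ = 39 payments (last $3.19); total interest = total paid − $520.00 = $243.19.
At $45.00/mo: 14 payments (last $17.74); total interest $82.74.
Interest saved = $243.19 − $82.74 = $160.45.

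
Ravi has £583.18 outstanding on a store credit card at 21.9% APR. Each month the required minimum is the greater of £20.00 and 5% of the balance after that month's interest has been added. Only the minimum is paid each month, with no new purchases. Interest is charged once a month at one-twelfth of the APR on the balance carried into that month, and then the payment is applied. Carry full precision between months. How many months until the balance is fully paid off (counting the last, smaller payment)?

37 months

Monthly rate r = 21.9%/12 = 1.825% = 0.01825.
While 5% of the post-interest balance exceeds £20.00, each month B ← (B·(1+r))·(1 − 0.05), i.e. B shrinks by the factor (1+r)·0.95 = 0.96734.
This holds for months 1–12. Entering month 13 the balance is £391.51; 5% of the post-interest balance is now below £20.00, so the flat £20.00 minimum applies from here.
From month 13 a fixed £20.00 at rate r clears £391.51 in 25 more payments. Total: 12 + 25 = 37 months.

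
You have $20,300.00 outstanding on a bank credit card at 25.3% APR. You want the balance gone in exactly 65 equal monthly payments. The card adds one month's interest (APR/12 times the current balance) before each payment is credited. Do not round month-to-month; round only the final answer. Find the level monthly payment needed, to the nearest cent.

Monthly rate r = 25.3%/12 = 2.10833% = 0.0210833.
Level-payment amortization: P = B₀·r / (1 − (1+r)^(−n)) = 20300.00·0.0210833 / (1 − 1.02108^(−65)).
Denominator 1 − (1+r)^(−65) = 0.74235435.
P = 427.992 / 0.74235435 ≈ 576.53.

$576.53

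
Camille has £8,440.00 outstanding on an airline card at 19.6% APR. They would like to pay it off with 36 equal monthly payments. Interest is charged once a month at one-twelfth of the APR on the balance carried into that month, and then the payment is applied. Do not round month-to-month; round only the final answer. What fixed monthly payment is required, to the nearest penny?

£311.94

Monthly rate r = 19.6%/12 = 1.63333% = 0.0163333.
Level-payment amortization: P = B₀·r / (1 − (1+r)^(−n)) = 8440.00·0.0163333 / (1 − 1.01633^(−36)).
Denominator 1 − (1+r)^(−36) = 0.441918157.
P = 137.853 / 0.441918157 ≈ 311.94.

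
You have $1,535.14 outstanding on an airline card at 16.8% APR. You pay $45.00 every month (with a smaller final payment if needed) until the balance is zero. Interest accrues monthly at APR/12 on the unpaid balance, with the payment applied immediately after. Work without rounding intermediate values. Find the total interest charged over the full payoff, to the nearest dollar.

$567

Monthly rate r = 16.8%/12 = 1.4% = 0.014.
Payoff takes n = ⌈−ln(1 − rB₀/P)/ln(1+r)⌉ = ⌈46.704⌉ = 47 payments; the last is $31.74.
Total paid = 46·$45.00 + $31.74 = $2,101.74.
Total interest = total paid − principal = $2,101.74 − $1,535.14 = $566.60.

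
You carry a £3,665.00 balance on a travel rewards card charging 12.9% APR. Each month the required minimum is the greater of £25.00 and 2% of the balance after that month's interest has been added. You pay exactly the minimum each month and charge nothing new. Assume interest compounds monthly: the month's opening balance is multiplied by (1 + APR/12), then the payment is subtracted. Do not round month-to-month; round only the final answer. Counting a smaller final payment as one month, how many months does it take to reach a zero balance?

Monthly rate r = 12.9%/12 = 1.075% = 0.01075.
While 2% of the post-interest balance exceeds £25.00, each month B ← (B·(1+r))·(1 − 0.02), i.e. B shrinks by the factor (1+r)·0.98 = 0.99054.
This holds for months 1–115. Entering month 116 the balance is £1,227.73; 2% of the post-interest balance is now below £25.00, so the flat £25.00 minimum applies from here.
From month 116 a fixed £25.00 at rate r clears £1,227.73 in 71 more payments. Total: 115 + 71 = 186 months.

186 months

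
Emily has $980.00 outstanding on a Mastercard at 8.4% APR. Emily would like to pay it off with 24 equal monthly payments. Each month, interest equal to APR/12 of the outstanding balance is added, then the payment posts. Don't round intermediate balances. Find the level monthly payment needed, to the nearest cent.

$44.50

Monthly rate r = 8.4%/12 = 0.7% = 0.007.
Level-payment amortization: P = B₀·r / (1 − (1+r)^(−n)) = 980.00·0.007 / (1 − 1.007^(−24)).
Denominator 1 − (1+r)^(−24) = 0.15415126.
P = 6.86 / 0.15415126 ≈ 44.50.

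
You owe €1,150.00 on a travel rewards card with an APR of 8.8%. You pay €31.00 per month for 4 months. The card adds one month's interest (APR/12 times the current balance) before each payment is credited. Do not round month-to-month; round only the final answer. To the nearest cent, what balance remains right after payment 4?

Monthly rate r = 8.8%/12 = 0.733333% = 0.00733333.
Each month: B ← B·(1+r) − €31.00.
Month 1: interest €8.43; balance after payment €1,127.43.
Month 2: interest €8.27; balance after payment €1,104.70.
Month 3: interest €8.10; balance after payment €1,081.80.
Month 4: interest €7.93; balance after payment €1,058.74.

€1,058.74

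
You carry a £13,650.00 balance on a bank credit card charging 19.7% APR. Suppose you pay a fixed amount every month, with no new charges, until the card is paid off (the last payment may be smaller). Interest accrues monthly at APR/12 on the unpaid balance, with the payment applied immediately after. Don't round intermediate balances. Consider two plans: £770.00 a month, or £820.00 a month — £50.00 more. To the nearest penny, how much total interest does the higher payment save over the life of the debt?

£187.91

Monthly rate r = 19.7%/12 = 1.64167% = 0.0164167.
At £770.00/mo: n = ⌈−ln(1 − rB₀/P)/ln(1+r)⌉ = 22 payments (last £94.35); total interest = total paid − £13,650.00 = £2,614.35.
At £820.00/mo: 20 payments (last £496.44); total interest £2,426.44.
Interest saved = £2,614.35 − £2,426.44 = £187.91.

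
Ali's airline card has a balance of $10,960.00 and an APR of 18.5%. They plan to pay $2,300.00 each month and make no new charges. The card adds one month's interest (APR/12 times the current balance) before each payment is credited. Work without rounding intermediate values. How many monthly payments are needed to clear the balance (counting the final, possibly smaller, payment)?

5 months

Monthly rate r = 18.5%/12 = 1.54167% = 0.0154167.
Recurrence: B ← B·(1+r) − $2,300.00.
Month 1: interest $168.97; balance after payment $8,828.97.
Month 2: interest $136.11; balance after payment $6,665.08.
Month 3: interest $102.75; balance after payment $4,467.83.
Month 4: interest $68.88; balance after payment $2,236.71.
Month 5: interest $34.48; balance after payment $0.00.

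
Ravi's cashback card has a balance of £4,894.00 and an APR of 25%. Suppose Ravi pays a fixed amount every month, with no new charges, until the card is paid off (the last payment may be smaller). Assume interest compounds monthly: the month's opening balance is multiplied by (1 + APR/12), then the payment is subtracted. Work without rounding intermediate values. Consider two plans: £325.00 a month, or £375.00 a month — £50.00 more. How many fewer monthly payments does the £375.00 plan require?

Monthly rate r = 25%/12 = 2.08333% = 0.0208333.
At £325.00/mo: n = ⌈−ln(1 − rB₀/P)/ln(1+r)⌉ = 19 payments (last £84.49); total interest = total paid − £4,894.00 = £1,040.49.
At £375.00/mo: 16 payments (last £146.64); total interest £877.64.
Payments saved = 19 − 16 = 3.

3 fewer payments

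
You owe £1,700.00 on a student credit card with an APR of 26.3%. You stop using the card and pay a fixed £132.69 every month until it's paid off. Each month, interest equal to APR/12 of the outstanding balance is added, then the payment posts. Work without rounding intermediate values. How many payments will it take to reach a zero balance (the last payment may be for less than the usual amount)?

Monthly rate r = 26.3%/12 = 2.19167% = 0.0219167.
Recurrence: B ← B·(1+r) − £132.69.
Month 1: interest £37.26; balance after payment £1,604.57.
Month 2: interest £35.17; balance after payment £1,507.05.
Closed form: n = −ln(1 − rB₀/P)/ln(1+r) = −ln(0.71921)/ln(1.02192) ≈ 15.203, so the balance reaches zero during payment 16.

16 months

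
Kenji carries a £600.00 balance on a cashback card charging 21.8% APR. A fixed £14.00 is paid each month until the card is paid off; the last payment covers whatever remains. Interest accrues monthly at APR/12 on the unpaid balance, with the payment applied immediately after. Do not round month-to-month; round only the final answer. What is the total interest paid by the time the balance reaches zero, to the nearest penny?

Monthly rate r = 21.8%/12 = 1.81667% = 0.0181667.
Payoff takes n = ⌈−ln(1 − rB₀/P)/ln(1+r)⌉ = ⌈83.742⌉ = 84 payments; the last is £10.41.
Total paid = 83·£14.00 + £10.41 = £1,172.41.
Total interest = total paid − principal = £1,172.41 − £600.00 = £572.41.

£572.41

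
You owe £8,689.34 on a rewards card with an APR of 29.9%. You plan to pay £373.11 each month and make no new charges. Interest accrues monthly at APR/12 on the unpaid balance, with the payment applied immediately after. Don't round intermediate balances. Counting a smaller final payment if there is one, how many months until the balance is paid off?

36 months

Monthly rate r = 29.9%/12 = 2.49167% = 0.0249167.
Recurrence: B ← B·(1+r) − £373.11.
Month 1: interest £216.51; balance after payment £8,532.74.
Month 2: interest £212.61; balance after payment £8,372.24.
Closed form: n = −ln(1 − rB₀/P)/ln(1+r) = −ln(0.41972)/ln(1.02492) ≈ 35.275, so the balance reaches zero during payment 36.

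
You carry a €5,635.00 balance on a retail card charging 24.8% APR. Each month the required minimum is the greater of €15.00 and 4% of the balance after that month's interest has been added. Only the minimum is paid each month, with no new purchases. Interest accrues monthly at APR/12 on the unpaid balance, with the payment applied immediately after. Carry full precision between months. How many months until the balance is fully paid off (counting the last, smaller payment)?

169 months

Monthly rate r = 24.8%/12 = 2.06667% = 0.0206667.
While 4% of the post-interest balance exceeds €15.00, each month B ← (B·(1+r))·(1 − 0.04), i.e. B shrinks by the factor (1+r)·0.96 = 0.97984.
This holds for months 1–135. Entering month 136 the balance is €360.45; 4% of the post-interest balance is now below €15.00, so the flat €15.00 minimum applies from here.
From month 136 a fixed €15.00 at rate r clears €360.45 in 34 more payments. Total: 135 + 34 = 169 months.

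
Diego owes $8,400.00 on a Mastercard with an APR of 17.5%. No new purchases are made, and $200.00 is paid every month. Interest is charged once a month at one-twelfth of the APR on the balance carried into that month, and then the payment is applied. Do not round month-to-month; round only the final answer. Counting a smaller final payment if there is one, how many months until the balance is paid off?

Monthly rate r = 17.5%/12 = 1.45833% = 0.0145833.
Recurrence: B ← B·(1+r) − $200.00.
Month 1: interest $122.50; balance after payment $8,322.50.
Month 2: interest $121.37; balance after payment $8,243.87.
Closed form: n = −ln(1 − rB₀/P)/ln(1+r) = −ln(0.3875)/ln(1.01458) ≈ 65.481, so the balance reaches zero during payment 66.

66 payments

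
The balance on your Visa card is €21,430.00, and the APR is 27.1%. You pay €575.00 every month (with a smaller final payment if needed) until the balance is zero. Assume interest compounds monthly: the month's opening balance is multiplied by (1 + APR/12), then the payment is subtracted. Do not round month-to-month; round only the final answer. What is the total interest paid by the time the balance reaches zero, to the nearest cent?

€26,026.65

Monthly rate r = 27.1%/12 = 2.25833% = 0.0225833.
Payoff takes n = ⌈−ln(1 − rB₀/P)/ln(1+r)⌉ = ⌈82.531⌉ = 83 payments; the last is €306.65.
Total paid = 82·€575.00 + €306.65 = €47,456.65.
Total interest = total paid − principal = €47,456.65 − €21,430.00 = €26,026.65.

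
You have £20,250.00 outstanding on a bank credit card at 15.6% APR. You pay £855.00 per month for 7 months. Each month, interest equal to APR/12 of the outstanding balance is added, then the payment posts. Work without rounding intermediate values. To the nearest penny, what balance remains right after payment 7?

Monthly rate r = 15.6%/12 = 1.3% = 0.013.
Each month: B ← B·(1+r) − £855.00.
Month 1: interest £263.25; balance after payment £19,658.25.
Month 2: interest £255.56; balance after payment £19,058.81.
Month 3: interest £247.76; balance after payment £18,451.57.
Month 4: interest £239.87; balance after payment £17,836.44.
Month 5: interest £231.87; balance after payment £17,213.32.
Month 6: interest £223.77; balance after payment £16,582.09.
Month 7: interest £215.57; balance after payment £15,942.66.

£15,942.66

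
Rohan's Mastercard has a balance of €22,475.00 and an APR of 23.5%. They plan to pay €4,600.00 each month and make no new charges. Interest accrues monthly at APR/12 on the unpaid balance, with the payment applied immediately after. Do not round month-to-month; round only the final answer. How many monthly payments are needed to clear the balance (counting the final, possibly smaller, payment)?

6 payments

Monthly rate r = 23.5%/12 = 1.95833% = 0.0195833.
Recurrence: B ← B·(1+r) − €4,600.00.
Month 1: interest €440.14; balance after payment €18,315.14.
Month 2: interest €358.67; balance after payment €14,073.81.
Month 3: interest €275.61; balance after payment €9,749.42.
Month 4: interest €190.93; balance after payment €5,340.34.
Month 5: interest €104.58; balance after payment €844.93.
Month 6: interest €16.55; balance after payment €0.00.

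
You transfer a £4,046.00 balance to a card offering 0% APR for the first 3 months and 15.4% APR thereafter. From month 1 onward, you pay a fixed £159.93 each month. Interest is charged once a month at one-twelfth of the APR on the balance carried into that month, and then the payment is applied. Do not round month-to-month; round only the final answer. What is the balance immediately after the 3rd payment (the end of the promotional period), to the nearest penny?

Promo months 1–3 at r₀ = 0%/12 = 0; months 4+ at r₁ = 15.4%/12 = 0.0128333.
After month 3 (no interest yet): B = £4,046.00 − 3·£159.93 = £3,566.21.

£3,566.21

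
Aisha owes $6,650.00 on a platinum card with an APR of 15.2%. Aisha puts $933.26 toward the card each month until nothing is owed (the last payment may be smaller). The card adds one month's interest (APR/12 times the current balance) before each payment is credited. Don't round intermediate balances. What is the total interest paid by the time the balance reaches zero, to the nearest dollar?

$365

Monthly rate r = 15.2%/12 = 1.26667% = 0.0126667.
Payoff takes n = ⌈−ln(1 − rB₀/P)/ln(1+r)⌉ = ⌈7.515⌉ = 8 payments; the last is $482.17.
Total paid = 7·$933.26 + $482.17 = $7,014.99.
Total interest = total paid − principal = $7,014.99 − $6,650.00 = $364.99.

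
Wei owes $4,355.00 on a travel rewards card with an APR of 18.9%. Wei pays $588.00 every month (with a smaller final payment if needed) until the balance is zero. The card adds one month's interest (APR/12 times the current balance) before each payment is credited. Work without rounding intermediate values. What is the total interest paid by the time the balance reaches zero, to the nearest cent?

Monthly rate r = 18.9%/12 = 1.575% = 0.01575.
Payoff takes n = ⌈−ln(1 − rB₀/P)/ln(1+r)⌉ = ⌈7.937⌉ = 8 payments; the last is $551.31.
Total paid = 7·$588.00 + $551.31 = $4,667.31.
Total interest = total paid − principal = $4,667.31 − $4,355.00 = $312.31.

$312.31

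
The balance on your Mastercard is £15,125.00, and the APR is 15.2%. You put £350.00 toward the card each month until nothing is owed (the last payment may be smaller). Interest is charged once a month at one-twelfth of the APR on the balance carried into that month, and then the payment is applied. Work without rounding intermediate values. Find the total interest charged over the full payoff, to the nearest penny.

Monthly rate r = 15.2%/12 = 1.26667% = 0.0126667.
Payoff takes n = ⌈−ln(1 − rB₀/P)/ln(1+r)⌉ = ⌈62.977⌉ = 63 payments; the last is £342.16.
Total paid = 62·£350.00 + £342.16 = £22,042.16.
Total interest = total paid − principal = £22,042.16 − £15,125.00 = £6,917.16.

£6,917.16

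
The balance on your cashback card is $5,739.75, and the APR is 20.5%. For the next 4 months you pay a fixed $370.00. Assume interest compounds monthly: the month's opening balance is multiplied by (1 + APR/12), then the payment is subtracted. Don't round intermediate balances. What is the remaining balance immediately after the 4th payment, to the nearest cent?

Monthly rate r = 20.5%/12 = 1.70833% = 0.0170833.
Each month: B ← B·(1+r) − $370.00.
Month 1: interest $98.05; balance after payment $5,467.80.
Month 2: interest $93.41; balance after payment $5,191.21.
Month 3: interest $88.68; balance after payment $4,909.90.
Month 4: interest $83.88; balance after payment $4,623.77.

$4,623.77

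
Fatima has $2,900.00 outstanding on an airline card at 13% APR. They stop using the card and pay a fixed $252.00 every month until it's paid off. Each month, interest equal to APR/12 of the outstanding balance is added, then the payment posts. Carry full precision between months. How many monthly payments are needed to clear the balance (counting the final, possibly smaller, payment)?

Monthly rate r = 13%/12 = 1.08333% = 0.0108333.
Recurrence: B ← B·(1+r) − $252.00.
Month 1: interest $31.42; balance after payment $2,679.42.
Month 2: interest $29.03; balance after payment $2,456.44.
Closed form: n = −ln(1 − rB₀/P)/ln(1+r) = −ln(0.87533)/ln(1.01083) ≈ 12.358, so the balance reaches zero during payment 13.

13 payments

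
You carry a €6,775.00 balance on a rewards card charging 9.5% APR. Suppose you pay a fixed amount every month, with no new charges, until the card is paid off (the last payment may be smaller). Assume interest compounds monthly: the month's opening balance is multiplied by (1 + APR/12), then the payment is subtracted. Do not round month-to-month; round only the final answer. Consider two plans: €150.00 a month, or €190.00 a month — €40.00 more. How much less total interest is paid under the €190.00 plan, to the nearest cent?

Monthly rate r = 9.5%/12 = 0.791667% = 0.00791667.
At €150.00/mo: n = ⌈−ln(1 − rB₀/P)/ln(1+r)⌉ = 57 payments (last €17.35); total interest = total paid − €6,775.00 = €1,642.35.
At €190.00/mo: 43 payments (last €12.12); total interest €1,217.12.
Interest saved = €1,642.35 − €1,217.12 = €425.23.

€425.23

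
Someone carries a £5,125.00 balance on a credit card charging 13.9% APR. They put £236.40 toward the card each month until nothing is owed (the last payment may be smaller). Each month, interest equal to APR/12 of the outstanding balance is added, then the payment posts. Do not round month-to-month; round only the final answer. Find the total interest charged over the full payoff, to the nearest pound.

Monthly rate r = 13.9%/12 = 1.15833% = 0.0115833.
Payoff takes n = ⌈−ln(1 − rB₀/P)/ln(1+r)⌉ = ⌈25.109⌉ = 26 payments; the last is £25.92.
Total paid = 25·£236.40 + £25.92 = £5,935.92.
Total interest = total paid − principal = £5,935.92 − £5,125.00 = £810.92.

£811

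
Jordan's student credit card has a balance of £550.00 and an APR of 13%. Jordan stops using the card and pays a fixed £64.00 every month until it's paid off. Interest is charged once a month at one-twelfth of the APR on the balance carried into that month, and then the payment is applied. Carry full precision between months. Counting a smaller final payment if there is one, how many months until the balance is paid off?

10 payments

Monthly rate r = 13%/12 = 1.08333% = 0.0108333.
Recurrence: B ← B·(1+r) − £64.00.
Month 1: interest £5.96; balance after payment £491.96.
Month 2: interest £5.33; balance after payment £433.29.
Closed form: n = −ln(1 − rB₀/P)/ln(1+r) = −ln(0.9069)/ln(1.01083) ≈ 9.069, so the balance reaches zero during payment 10.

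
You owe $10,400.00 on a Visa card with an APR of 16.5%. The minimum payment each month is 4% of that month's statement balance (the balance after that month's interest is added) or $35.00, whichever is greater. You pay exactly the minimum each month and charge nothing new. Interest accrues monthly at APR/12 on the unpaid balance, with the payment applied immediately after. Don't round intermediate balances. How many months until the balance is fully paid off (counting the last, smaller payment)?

122 months

Monthly rate r = 16.5%/12 = 1.375% = 0.01375.
While 4% of the post-interest balance exceeds $35.00, each month B ← (B·(1+r))·(1 − 0.04), i.e. B shrinks by the factor (1+r)·0.96 = 0.9732.
This holds for months 1–92. Entering month 93 the balance is $854.33; 4% of the post-interest balance is now below $35.00, so the flat $35.00 minimum applies from here.
From month 93 a fixed $35.00 at rate r clears $854.33 in 30 more payments. Total: 92 + 30 = 122 months.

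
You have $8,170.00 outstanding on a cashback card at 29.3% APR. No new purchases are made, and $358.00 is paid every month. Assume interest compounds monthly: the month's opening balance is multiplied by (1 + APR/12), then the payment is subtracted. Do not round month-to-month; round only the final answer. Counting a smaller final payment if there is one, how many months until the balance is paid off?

Monthly rate r = 29.3%/12 = 2.44167% = 0.0244167.
Recurrence: B ← B·(1+r) − $358.00.
Month 1: interest $199.48; balance after payment $8,011.48.
Month 2: interest $195.61; balance after payment $7,849.10.
Closed form: n = −ln(1 − rB₀/P)/ln(1+r) = −ln(0.44278)/ln(1.02442) ≈ 33.771, so the balance reaches zero during payment 34.

34 payments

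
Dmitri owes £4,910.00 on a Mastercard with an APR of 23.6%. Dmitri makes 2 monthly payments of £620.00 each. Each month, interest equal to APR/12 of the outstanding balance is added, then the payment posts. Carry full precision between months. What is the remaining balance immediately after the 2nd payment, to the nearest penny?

£3,852.83

Monthly rate r = 23.6%/12 = 1.96667% = 0.0196667.
Each month: B ← B·(1+r) − £620.00.
Month 1: interest £96.56; balance after payment £4,386.56.
Month 2: interest £86.27; balance after payment £3,852.83.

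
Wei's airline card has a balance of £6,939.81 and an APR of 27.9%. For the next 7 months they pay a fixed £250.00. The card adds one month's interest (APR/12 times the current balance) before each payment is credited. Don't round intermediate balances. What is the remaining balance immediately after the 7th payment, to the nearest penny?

£6,274.26

Monthly rate r = 27.9%/12 = 2.325% = 0.02325.
Each month: B ← B·(1+r) − £250.00.
Month 1: interest £161.35; balance after payment £6,851.16.
Month 2: interest £159.29; balance after payment £6,760.45.
Month 3: interest £157.18; balance after payment £6,667.63.
Month 4: interest £155.02; balance after payment £6,572.65.
Month 5: interest £152.81; balance after payment £6,475.47.
Month 6: interest £150.55; balance after payment £6,376.02.
Month 7: interest £148.24; balance after payment £6,274.26.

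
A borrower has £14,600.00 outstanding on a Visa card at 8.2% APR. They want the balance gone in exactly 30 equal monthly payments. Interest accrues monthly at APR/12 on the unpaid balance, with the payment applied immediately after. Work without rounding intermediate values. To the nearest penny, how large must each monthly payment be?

Monthly rate r = 8.2%/12 = 0.683333% = 0.00683333.
Level-payment amortization: P = B₀·r / (1 − (1+r)^(−n)) = 14600.00·0.00683333 / (1 − 1.00683^(−30)).
Denominator 1 − (1+r)^(−30) = 0.184784479.
P = 99.7667 / 0.184784479 ≈ 539.91.

£539.91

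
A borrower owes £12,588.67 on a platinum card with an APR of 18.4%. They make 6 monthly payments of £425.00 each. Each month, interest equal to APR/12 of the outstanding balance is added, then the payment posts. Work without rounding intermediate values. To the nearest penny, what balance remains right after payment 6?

Monthly rate r = 18.4%/12 = 1.53333% = 0.0153333.
Each month: B ← B·(1+r) − £425.00.
Month 1: interest £193.03; balance after payment £12,356.70.
Month 2: interest £189.47; balance after payment £12,121.17.
Month 3: interest £185.86; balance after payment £11,882.02.
Month 4: interest £182.19; balance after payment £11,639.21.
Month 5: interest £178.47; balance after payment £11,392.68.
Month 6: interest £174.69; balance after payment £11,142.37.

£11,142.37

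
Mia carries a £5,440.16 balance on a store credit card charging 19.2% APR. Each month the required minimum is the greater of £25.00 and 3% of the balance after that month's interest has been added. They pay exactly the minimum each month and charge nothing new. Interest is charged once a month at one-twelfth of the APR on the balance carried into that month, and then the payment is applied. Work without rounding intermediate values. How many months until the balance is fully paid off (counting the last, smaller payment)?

177 months

Monthly rate r = 19.2%/12 = 1.6% = 0.016.
While 3% of the post-interest balance exceeds £25.00, each month B ← (B·(1+r))·(1 − 0.03), i.e. B shrinks by the factor (1+r)·0.97 = 0.98552.
This holds for months 1–130. Entering month 131 the balance is £816.81; 3% of the post-interest balance is now below £25.00, so the flat £25.00 minimum applies from here.
From month 131 a fixed £25.00 at rate r clears £816.81 in 47 more payments. Total: 130 + 47 = 177 months.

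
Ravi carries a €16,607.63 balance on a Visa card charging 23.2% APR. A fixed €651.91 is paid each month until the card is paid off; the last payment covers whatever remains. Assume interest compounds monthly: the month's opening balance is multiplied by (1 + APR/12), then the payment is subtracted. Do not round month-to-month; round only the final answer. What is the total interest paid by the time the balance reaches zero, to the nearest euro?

€6,486

Monthly rate r = 23.2%/12 = 1.93333% = 0.0193333.
Payoff takes n = ⌈−ln(1 − rB₀/P)/ln(1+r)⌉ = ⌈35.423⌉ = 36 payments; the last is €277.14.
Total paid = 35·€651.91 + €277.14 = €23,093.99.
Total interest = total paid − principal = €23,093.99 − €16,607.63 = €6,486.36.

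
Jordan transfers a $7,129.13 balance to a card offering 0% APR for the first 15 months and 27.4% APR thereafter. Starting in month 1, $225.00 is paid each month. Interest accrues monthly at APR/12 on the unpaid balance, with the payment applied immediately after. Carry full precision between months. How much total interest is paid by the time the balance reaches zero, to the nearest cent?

Promo months 1–15 at r₀ = 0%/12 = 0; months 16+ at r₁ = 27.4%/12 = 0.0228333.
After month 15 (no interest yet): B = $7,129.13 − 15·$225.00 = $3,754.13.
Then at r₁ with $225.00/mo: n₂ = −ln(1 − r₁·B/P)/ln(1+r₁) ≈ 21.24 → 22 more payments.
Total paid = 36·$225.00 + $55.30 = $8,155.30; interest = $8,155.30 − $7,129.13 = $1,026.17.

$1,026.17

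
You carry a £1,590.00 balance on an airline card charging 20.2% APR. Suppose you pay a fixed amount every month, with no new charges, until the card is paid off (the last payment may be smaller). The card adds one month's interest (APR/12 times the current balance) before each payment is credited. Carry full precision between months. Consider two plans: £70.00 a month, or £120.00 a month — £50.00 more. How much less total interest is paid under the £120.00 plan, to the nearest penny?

Monthly rate r = 20.2%/12 = 1.68333% = 0.0168333.
At £70.00/mo: n = ⌈−ln(1 − rB₀/P)/ln(1+r)⌉ = 29 payments (last £60.60); total interest = total paid − £1,590.00 = £430.60.
At £120.00/mo: 16 payments (last £14.27); total interest £224.27.
Interest saved = £430.60 − £224.27 = £206.33.

£206.33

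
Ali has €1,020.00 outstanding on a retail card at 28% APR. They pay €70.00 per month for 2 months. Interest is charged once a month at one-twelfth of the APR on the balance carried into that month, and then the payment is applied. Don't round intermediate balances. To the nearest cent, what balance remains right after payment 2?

€926.52

Monthly rate r = 28%/12 = 2.33333% = 0.0233333.
Each month: B ← B·(1+r) − €70.00.
Month 1: interest €23.80; balance after payment €973.80.
Month 2: interest €22.72; balance after payment €926.52.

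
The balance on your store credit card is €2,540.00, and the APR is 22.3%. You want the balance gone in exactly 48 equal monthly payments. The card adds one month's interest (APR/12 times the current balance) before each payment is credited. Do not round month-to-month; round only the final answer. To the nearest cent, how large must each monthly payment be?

Monthly rate r = 22.3%/12 = 1.85833% = 0.0185833.
Level-payment amortization: P = B₀·r / (1 − (1+r)^(−n)) = 2540.00·0.0185833 / (1 − 1.01858^(−48)).
Denominator 1 − (1+r)^(−48) = 0.586795687.
P = 47.2017 / 0.586795687 ≈ 80.44.

€80.44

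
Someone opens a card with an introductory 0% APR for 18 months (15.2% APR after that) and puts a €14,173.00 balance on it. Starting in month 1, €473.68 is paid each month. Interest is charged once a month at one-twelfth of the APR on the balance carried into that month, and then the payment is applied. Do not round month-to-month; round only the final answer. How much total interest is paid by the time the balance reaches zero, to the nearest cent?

€513.48

Promo months 1–18 at r₀ = 0%/12 = 0; months 19+ at r₁ = 15.2%/12 = 0.0126667.
After month 18 (no interest yet): B = €14,173.00 − 18·€473.68 = €5,646.76.
Then at r₁ with €473.68/mo: n₂ = −ln(1 − r₁·B/P)/ln(1+r₁) ≈ 13.01 → 14 more payments.
Total paid = 31·€473.68 + €2.40 = €14,686.48; interest = €14,686.48 − €14,173.00 = €513.48.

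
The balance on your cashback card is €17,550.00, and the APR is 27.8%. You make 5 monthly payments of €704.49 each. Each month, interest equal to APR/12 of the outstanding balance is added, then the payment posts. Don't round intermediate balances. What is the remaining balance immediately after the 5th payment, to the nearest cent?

€15,989.79

Monthly rate r = 27.8%/12 = 2.31667% = 0.0231667.
Each month: B ← B·(1+r) − €704.49.
Month 1: interest €406.58; balance after payment €17,252.08.
Month 2: interest €399.67; balance after payment €16,947.27.
Month 3: interest €392.61; balance after payment €16,635.39.
Month 4: interest €385.39; balance after payment €16,316.29.
Month 5: interest €377.99; balance after payment €15,989.79.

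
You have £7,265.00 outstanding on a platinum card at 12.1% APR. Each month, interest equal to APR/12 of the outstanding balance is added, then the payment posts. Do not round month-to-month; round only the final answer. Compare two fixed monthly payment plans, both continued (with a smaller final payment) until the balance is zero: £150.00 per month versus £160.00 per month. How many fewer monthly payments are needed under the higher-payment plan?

5 fewer payments

Monthly rate r = 12.1%/12 = 1.00833% = 0.0100833.
At £150.00/mo: n = ⌈−ln(1 − rB₀/P)/ln(1+r)⌉ = 67 payments (last £119.51); total interest = total paid − £7,265.00 = £2,754.51.
At £160.00/mo: 62 payments (last £3.25); total interest £2,498.25.
Payments saved = 67 − 62 = 5.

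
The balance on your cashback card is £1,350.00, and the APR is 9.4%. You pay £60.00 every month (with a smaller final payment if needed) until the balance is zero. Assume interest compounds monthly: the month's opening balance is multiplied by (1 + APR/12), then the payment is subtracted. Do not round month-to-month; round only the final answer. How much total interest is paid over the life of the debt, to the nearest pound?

£141

Monthly rate r = 9.4%/12 = 0.783333% = 0.00783333.
Payoff takes n = ⌈−ln(1 − rB₀/P)/ln(1+r)⌉ = ⌈24.849⌉ = 25 payments; the last is £50.94.
Total paid = 24·£60.00 + £50.94 = £1,490.94.
Total interest = total paid − principal = £1,490.94 − £1,350.00 = £140.94.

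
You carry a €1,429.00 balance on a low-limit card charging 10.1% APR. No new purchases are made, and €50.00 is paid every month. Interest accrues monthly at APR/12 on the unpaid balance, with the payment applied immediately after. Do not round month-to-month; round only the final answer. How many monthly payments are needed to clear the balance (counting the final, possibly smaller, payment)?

33 months

Monthly rate r = 10.1%/12 = 0.841667% = 0.00841667.
Recurrence: B ← B·(1+r) − €50.00.
Month 1: interest €12.03; balance after payment €1,391.03.
Month 2: interest €11.71; balance after payment €1,352.74.
Closed form: n = −ln(1 − rB₀/P)/ln(1+r) = −ln(0.75945)/ln(1.00842) ≈ 32.829, so the balance reaches zero during payment 33.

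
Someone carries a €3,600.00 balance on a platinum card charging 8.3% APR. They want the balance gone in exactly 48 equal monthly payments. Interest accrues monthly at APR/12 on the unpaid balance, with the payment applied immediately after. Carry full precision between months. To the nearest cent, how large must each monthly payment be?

Monthly rate r = 8.3%/12 = 0.691667% = 0.00691667.
Level-payment amortization: P = B₀·r / (1 − (1+r)^(−n)) = 3600.00·0.00691667 / (1 − 1.00692^(−48)).
Denominator 1 − (1+r)^(−48) = 0.281692192.
P = 24.9 / 0.281692192 ≈ 88.39.

€88.39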